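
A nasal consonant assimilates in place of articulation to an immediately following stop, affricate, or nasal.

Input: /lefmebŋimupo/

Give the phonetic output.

[lefmebŋimupo]

no segment meets the rule's conditions; no change.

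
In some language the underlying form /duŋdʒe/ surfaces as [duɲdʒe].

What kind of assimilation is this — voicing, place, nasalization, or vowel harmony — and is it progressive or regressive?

place assimilation, regressive

/ŋ/→[ɲ].
Each target copies a feature from the following segment, so the direction is regressive.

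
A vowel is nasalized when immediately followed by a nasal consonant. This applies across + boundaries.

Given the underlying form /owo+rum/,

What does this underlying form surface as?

[owo+rũm]

/u/ before nasal /m/ → [ũ]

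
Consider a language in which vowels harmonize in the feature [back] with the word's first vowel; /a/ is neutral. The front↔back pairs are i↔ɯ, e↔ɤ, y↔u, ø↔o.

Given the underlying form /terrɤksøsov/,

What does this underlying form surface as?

[terreksøsøv]

/ɤ/ harmonizes with /e/ ([-back]) → [e]
/o/ harmonizes with /e/ ([-back]) → [ø]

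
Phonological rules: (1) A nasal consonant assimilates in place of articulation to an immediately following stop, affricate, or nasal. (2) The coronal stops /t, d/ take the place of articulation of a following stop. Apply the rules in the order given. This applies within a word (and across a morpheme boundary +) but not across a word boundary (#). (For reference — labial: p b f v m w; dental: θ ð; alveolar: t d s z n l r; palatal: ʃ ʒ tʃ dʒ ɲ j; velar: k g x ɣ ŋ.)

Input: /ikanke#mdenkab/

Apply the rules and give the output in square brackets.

[ikaŋke#ndeŋkab]

Rule 1: /n/ before /k/ (velar) → [ŋ]
Rule 1: /m/ before /d/ (alveolar) → [n]
Rule 1: /n/ before /k/ (velar) → [ŋ]
After rule 1: ikaŋke#ndeŋkab
Rule 2: no segment meets the rule's conditions; no change.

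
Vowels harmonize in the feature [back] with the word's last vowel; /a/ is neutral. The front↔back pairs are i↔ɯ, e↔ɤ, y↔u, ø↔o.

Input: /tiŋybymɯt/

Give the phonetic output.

/i/ harmonizes with /ɯ/ ([+back]) → [ɯ]
/y/ harmonizes with /ɯ/ ([+back]) → [u]
/y/ harmonizes with /ɯ/ ([+back]) → [u]

[tɯŋubumɯt]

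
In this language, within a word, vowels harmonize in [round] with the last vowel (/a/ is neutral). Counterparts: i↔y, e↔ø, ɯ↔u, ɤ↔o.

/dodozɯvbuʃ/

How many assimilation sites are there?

1

/ɯ/ harmonizes with /u/ ([+round]) → [u]
1 segment changes.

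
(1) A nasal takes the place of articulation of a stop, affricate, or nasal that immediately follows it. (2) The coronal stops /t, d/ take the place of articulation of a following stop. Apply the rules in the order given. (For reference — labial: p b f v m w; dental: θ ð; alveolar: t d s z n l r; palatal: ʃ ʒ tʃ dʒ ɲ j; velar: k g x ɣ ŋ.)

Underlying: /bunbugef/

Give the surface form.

[bumbugef]

Rule 1: /n/ before /b/ (labial) → [m]
After rule 1: bumbugef
Rule 2: no segment meets the rule's conditions; no change.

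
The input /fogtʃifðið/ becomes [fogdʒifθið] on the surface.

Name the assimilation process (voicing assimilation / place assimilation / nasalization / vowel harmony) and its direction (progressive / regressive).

voicing assimilation, progressive

/tʃ/→[dʒ] /ð/→[θ].
Each target copies a feature from the preceding segment, so the direction is progressive.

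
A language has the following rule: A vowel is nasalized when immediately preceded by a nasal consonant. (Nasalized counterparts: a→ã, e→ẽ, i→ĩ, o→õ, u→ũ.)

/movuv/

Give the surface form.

[mõvuv]

/o/ after nasal /m/ → [õ]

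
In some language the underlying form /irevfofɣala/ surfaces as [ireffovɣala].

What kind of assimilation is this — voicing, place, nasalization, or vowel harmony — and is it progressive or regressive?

/v/→[f] /f/→[v].
Each target copies a feature from the following segment, so the direction is regressive.

voicing assimilation, regressive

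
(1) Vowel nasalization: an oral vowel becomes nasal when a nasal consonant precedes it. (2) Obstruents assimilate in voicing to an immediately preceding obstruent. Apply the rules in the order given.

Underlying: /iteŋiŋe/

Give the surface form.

[iteŋĩŋẽ]

Rule 1: /i/ after nasal /ŋ/ → [ĩ]
Rule 1: /e/ after nasal /ŋ/ → [ẽ]
After rule 1: iteŋĩŋẽ
Rule 2: no segment meets the rule's conditions; no change.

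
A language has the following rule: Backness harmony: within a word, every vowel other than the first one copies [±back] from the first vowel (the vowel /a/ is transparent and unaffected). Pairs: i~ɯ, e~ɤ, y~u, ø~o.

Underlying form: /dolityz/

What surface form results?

[dolɯtuz]

/i/ harmonizes with /o/ ([+back]) → [ɯ]
/y/ harmonizes with /o/ ([+back]) → [u]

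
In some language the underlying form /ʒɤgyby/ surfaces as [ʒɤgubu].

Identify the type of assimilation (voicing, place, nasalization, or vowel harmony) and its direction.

/y/→[u] /y/→[u].
Vowels agree with the first vowel, so the harmony is progressive.

vowel harmony, progressive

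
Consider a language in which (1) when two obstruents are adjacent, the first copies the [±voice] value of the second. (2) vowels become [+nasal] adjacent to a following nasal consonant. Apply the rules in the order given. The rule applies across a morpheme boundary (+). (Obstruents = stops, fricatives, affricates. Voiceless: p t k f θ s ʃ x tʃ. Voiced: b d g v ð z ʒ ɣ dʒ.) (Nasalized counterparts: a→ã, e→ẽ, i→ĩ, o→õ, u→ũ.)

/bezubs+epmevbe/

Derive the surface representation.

[bezups+epmevbe]

Rule 1: /b/ before /s/ (voiceless) → [p]
After rule 1: bezups+epmevbe
Rule 2: no segment meets the rule's conditions; no change.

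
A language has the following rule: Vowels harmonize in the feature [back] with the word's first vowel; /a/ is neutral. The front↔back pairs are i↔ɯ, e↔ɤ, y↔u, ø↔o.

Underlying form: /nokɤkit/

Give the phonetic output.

/i/ harmonizes with /o/ ([+back]) → [ɯ]

[nokɤkɯt]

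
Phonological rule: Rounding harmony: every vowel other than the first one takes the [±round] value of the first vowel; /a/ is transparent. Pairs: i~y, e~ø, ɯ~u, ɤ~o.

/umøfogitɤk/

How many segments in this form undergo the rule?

/i/ harmonizes with /u/ ([+round]) → [y]
/ɤ/ harmonizes with /u/ ([+round]) → [o]
2 segments change.

2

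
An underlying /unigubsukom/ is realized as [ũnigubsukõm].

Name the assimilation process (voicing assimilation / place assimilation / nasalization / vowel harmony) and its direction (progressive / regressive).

/u/→[ũ] /o/→[õ].
Each target copies a feature from the following segment, so the direction is regressive.

nasalization, regressive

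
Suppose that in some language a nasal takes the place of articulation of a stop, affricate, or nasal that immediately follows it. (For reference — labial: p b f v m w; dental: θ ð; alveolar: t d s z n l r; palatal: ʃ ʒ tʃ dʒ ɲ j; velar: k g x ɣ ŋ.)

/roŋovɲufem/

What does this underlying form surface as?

no segment meets the rule's conditions; no change.

[roŋovɲufem]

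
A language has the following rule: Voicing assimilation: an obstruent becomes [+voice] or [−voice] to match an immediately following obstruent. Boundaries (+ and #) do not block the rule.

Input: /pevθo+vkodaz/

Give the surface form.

[pefθo+fkodaz]

/v/ before /θ/ (voiceless) → [f]
/v/ before /k/ (voiceless) → [f]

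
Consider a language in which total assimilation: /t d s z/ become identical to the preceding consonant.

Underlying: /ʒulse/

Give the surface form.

[ʒulle]

/s/ after /l/ → [l] (total assimilation)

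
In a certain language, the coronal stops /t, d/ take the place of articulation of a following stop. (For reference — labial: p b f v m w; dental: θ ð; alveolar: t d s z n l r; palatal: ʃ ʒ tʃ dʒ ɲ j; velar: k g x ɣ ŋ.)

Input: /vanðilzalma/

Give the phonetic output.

[vanðilzalma]

no segment meets the rule's conditions; no change.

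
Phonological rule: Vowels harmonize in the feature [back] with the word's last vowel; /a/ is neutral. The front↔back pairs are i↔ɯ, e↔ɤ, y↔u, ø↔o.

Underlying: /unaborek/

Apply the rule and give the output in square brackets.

/u/ harmonizes with /e/ ([-back]) → [y]
/o/ harmonizes with /e/ ([-back]) → [ø]

[ynabørek]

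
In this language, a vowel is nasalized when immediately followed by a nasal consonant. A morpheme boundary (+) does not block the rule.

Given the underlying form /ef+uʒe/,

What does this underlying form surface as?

no segment meets the rule's conditions; no change.

[ef+uʒe]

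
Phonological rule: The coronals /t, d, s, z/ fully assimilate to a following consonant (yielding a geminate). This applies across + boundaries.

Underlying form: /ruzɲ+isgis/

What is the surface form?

/z/ before /ɲ/ → [ɲ] (total assimilation)
/s/ before /g/ → [g] (total assimilation)

[ruɲɲ+iggis]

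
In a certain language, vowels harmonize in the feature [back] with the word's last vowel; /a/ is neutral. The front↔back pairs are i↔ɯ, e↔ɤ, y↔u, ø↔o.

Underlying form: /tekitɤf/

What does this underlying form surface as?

/e/ harmonizes with /ɤ/ ([+back]) → [ɤ]
/i/ harmonizes with /ɤ/ ([+back]) → [ɯ]

[tɤkɯtɤf]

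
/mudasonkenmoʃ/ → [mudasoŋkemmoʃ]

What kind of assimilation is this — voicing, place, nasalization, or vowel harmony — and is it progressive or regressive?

/n/→[ŋ] /n/→[m].
Each target copies a feature from the following segment, so the direction is regressive.

place assimilation, regressive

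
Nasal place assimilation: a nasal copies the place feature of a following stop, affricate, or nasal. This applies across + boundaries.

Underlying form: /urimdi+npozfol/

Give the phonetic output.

[urindi+mpozfol]

/m/ before /d/ (alveolar) → [n]
/n/ before /p/ (labial) → [m]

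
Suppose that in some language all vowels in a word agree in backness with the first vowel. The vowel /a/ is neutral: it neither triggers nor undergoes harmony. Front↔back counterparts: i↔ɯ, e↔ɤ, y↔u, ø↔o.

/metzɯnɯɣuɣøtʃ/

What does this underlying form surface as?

[metziniɣyɣøtʃ]

/ɯ/ harmonizes with /e/ ([-back]) → [i]
/ɯ/ harmonizes with /e/ ([-back]) → [i]
/u/ harmonizes with /e/ ([-back]) → [y]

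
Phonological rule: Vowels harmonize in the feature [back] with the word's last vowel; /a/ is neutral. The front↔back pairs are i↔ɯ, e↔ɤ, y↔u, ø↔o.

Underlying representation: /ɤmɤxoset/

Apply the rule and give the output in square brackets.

/ɤ/ harmonizes with /e/ ([-back]) → [e]
/ɤ/ harmonizes with /e/ ([-back]) → [e]
/o/ harmonizes with /e/ ([-back]) → [ø]

[emexøset]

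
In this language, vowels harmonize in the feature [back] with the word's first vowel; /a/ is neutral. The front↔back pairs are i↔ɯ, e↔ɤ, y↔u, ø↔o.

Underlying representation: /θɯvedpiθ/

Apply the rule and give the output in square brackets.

/e/ harmonizes with /ɯ/ ([+back]) → [ɤ]
/i/ harmonizes with /ɯ/ ([+back]) → [ɯ]

[θɯvɤdpɯθ]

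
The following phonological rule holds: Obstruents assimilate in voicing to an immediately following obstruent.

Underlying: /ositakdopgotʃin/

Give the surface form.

/k/ before /d/ (voiced) → [g]
/p/ before /g/ (voiced) → [b]

[ositagdobgotʃin]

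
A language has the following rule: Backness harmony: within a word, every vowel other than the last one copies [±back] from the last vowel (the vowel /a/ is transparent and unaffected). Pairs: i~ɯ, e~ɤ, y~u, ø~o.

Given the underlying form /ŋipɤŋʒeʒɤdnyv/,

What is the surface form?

/ɤ/ harmonizes with /y/ ([-back]) → [e]
/ɤ/ harmonizes with /y/ ([-back]) → [e]

[ŋipeŋʒeʒednyv]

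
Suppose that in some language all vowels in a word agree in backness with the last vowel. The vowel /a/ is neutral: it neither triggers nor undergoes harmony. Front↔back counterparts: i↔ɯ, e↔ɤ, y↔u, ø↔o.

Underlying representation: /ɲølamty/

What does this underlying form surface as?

[ɲølamty]

no segment meets the rule's conditions; no change.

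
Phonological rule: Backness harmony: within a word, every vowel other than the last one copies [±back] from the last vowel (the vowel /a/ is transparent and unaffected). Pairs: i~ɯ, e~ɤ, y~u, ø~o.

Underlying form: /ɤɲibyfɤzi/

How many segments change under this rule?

/ɤ/ harmonizes with /i/ ([-back]) → [e]
/ɤ/ harmonizes with /i/ ([-back]) → [e]
2 segments change.

2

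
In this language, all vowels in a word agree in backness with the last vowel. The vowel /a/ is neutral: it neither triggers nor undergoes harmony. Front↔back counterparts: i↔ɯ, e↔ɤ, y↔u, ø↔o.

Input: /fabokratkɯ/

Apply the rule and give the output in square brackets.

[fabokratkɯ]

no segment meets the rule's conditions; no change.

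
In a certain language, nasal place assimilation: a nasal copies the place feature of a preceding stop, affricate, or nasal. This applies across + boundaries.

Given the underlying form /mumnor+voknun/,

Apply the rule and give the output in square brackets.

/n/ after /m/ (labial) → [m]
/n/ after /k/ (velar) → [ŋ]

[mummor+vokŋun]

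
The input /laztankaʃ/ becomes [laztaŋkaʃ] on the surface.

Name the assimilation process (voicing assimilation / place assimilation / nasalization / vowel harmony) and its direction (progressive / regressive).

place assimilation, regressive

/n/→[ŋ].
Each target copies a feature from the following segment, so the direction is regressive.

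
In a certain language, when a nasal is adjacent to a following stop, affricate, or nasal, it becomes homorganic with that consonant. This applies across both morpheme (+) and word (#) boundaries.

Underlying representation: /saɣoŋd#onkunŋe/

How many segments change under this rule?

3

/ŋ/ before /d/ (alveolar) → [n]
/n/ before /k/ (velar) → [ŋ]
/n/ before /ŋ/ (velar) → [ŋ]
3 segments change.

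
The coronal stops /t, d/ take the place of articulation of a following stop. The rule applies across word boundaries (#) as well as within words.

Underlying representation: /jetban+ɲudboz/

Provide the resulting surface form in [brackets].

[jepban+ɲubboz]

/t/ before /b/ (labial) → [p]
/d/ before /b/ (labial) → [b]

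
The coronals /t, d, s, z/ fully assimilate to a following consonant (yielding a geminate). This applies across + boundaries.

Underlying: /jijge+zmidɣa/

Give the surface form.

[jijge+mmiɣɣa]

/z/ before /m/ → [m] (total assimilation)
/d/ before /ɣ/ → [ɣ] (total assimilation)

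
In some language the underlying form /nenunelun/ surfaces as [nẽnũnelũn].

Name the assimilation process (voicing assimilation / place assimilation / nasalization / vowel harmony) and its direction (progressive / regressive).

/e/→[ẽ] /u/→[ũ] /u/→[ũ].
Each target copies a feature from the following segment, so the direction is regressive.

nasalization, regressive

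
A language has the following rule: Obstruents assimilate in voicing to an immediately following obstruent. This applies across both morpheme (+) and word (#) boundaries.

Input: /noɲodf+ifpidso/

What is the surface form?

[noɲotf+ifpitso]

/d/ before /f/ (voiceless) → [t]
/d/ before /s/ (voiceless) → [t]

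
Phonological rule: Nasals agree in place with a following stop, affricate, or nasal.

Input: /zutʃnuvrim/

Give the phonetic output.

no segment meets the rule's conditions; no change.

[zutʃnuvrim]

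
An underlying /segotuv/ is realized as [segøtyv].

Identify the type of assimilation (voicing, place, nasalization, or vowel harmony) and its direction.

/o/→[ø] /u/→[y].
Vowels agree with the first vowel, so the harmony is progressive.

vowel harmony, progressive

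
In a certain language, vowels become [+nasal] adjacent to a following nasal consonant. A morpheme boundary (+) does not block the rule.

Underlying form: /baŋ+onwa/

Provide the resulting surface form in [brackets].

/a/ before nasal /ŋ/ → [ã]
/o/ before nasal /n/ → [õ]

[bãŋ+õnwa]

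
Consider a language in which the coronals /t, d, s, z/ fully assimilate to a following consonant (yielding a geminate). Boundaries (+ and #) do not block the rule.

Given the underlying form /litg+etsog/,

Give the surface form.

/t/ before /g/ → [g] (total assimilation)
/t/ before /s/ → [s] (total assimilation)

[ligg+essog]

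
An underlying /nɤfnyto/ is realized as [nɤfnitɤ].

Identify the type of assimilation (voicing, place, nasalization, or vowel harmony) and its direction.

vowel harmony, progressive

/y/→[i] /o/→[ɤ].
Vowels agree with the first vowel, so the harmony is progressive.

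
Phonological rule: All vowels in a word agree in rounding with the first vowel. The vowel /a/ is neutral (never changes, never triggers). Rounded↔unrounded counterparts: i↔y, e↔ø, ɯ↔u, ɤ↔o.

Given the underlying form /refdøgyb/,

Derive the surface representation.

/ø/ harmonizes with /e/ ([-round]) → [e]
/y/ harmonizes with /e/ ([-round]) → [i]

[refdegib]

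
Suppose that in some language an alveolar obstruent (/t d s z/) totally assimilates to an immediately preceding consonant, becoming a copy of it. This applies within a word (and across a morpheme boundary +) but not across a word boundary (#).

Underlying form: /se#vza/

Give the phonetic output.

[se#vva]

/z/ after /v/ → [v] (total assimilation)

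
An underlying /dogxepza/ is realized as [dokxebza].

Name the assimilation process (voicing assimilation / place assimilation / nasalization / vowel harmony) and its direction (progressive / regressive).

voicing assimilation, regressive

/g/→[k] /p/→[b].
Each target copies a feature from the following segment, so the direction is regressive.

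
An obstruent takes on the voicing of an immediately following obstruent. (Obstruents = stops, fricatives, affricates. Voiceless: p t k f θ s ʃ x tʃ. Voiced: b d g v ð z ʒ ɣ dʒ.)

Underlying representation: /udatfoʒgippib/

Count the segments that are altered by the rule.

0

No segment meets the rule's conditions.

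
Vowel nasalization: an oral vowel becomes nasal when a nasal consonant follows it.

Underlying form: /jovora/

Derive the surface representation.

[jovora]

no segment meets the rule's conditions; no change.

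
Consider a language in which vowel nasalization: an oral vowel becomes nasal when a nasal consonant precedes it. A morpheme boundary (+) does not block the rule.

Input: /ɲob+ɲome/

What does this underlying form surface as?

/o/ after nasal /ɲ/ → [õ]
/o/ after nasal /ɲ/ → [õ]
/e/ after nasal /m/ → [ẽ]

[ɲõb+ɲõmẽ]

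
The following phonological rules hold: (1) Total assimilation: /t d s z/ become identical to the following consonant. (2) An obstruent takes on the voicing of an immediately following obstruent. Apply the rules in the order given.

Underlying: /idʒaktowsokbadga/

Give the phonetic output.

Rule 1: /d/ before /g/ → [g] (total assimilation)
After rule 1: idʒaktowsokbagga
Rule 2: /k/ before /b/ (voiced) → [g]

[idʒaktowsogbagga]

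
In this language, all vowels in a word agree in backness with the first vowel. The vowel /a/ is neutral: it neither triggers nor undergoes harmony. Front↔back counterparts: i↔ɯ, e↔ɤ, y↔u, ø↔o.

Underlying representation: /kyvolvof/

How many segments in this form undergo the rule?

2

/o/ harmonizes with /y/ ([-back]) → [ø]
/o/ harmonizes with /y/ ([-back]) → [ø]
2 segments change.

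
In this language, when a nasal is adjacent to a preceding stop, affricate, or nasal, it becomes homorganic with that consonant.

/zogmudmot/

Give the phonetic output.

/m/ after /g/ (velar) → [ŋ]
/m/ after /d/ (alveolar) → [n]

[zogŋudnot]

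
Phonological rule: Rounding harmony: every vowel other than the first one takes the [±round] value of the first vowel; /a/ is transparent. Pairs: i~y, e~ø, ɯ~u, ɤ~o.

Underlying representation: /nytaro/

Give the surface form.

no segment meets the rule's conditions; no change.

[nytaro]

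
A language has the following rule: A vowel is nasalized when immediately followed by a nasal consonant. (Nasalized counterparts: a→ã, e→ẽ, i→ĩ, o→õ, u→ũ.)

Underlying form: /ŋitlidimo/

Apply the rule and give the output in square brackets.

/i/ before nasal /m/ → [ĩ]

[ŋitlidĩmo]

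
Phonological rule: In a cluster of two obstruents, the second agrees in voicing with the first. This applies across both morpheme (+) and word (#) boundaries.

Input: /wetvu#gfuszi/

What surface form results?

/v/ after /t/ (voiceless) → [f]
/f/ after /g/ (voiced) → [v]
/z/ after /s/ (voiceless) → [s]

[wetfu#gvussi]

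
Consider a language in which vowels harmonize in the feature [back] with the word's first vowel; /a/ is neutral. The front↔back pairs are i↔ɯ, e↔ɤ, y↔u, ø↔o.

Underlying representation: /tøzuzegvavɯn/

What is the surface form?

[tøzyzegvavin]

/u/ harmonizes with /ø/ ([-back]) → [y]
/ɯ/ harmonizes with /ø/ ([-back]) → [i]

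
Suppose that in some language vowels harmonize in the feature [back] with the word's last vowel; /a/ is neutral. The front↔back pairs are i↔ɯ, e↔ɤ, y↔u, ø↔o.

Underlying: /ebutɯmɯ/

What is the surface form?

[ɤbutɯmɯ]

/e/ harmonizes with /ɯ/ ([+back]) → [ɤ]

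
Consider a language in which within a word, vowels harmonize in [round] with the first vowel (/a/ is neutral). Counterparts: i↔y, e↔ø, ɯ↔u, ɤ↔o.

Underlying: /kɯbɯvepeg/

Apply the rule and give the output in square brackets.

[kɯbɯvepeg]

no segment meets the rule's conditions; no change.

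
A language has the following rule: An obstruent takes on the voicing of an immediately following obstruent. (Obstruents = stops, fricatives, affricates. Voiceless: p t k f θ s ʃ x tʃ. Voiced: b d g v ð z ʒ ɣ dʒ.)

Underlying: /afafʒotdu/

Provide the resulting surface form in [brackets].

/f/ before /ʒ/ (voiced) → [v]
/t/ before /d/ (voiced) → [d]

[afavʒoddu]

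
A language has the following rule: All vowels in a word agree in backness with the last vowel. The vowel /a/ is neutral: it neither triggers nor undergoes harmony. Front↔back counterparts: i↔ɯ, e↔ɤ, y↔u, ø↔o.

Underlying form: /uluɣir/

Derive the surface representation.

/u/ harmonizes with /i/ ([-back]) → [y]
/u/ harmonizes with /i/ ([-back]) → [y]

[ylyɣir]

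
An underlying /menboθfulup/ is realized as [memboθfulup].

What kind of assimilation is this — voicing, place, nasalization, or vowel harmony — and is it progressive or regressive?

/n/→[m].
Each target copies a feature from the following segment, so the direction is regressive.

place assimilation, regressive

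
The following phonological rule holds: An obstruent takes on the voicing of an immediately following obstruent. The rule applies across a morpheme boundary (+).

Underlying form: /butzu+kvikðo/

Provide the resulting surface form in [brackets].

/t/ before /z/ (voiced) → [d]
/k/ before /v/ (voiced) → [g]
/k/ before /ð/ (voiced) → [g]

[budzu+gvigðo]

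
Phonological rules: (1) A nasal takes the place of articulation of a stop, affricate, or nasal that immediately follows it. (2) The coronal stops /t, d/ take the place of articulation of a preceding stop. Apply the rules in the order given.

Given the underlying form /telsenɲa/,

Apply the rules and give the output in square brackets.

[telseɲɲa]

Rule 1: /n/ before /ɲ/ (palatal) → [ɲ]
After rule 1: telseɲɲa
Rule 2: no segment meets the rule's conditions; no change.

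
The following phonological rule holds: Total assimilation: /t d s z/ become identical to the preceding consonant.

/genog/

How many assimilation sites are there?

0

No segment meets the rule's conditions.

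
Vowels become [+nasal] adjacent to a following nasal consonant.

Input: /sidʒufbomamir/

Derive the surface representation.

[sidʒufbõmãmir]

/o/ before nasal /m/ → [õ]
/a/ before nasal /m/ → [ã]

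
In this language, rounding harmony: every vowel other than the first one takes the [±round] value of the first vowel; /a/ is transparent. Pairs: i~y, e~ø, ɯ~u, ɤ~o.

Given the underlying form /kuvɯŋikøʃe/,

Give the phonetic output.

/ɯ/ harmonizes with /u/ ([+round]) → [u]
/i/ harmonizes with /u/ ([+round]) → [y]
/e/ harmonizes with /u/ ([+round]) → [ø]

[kuvuŋykøʃø]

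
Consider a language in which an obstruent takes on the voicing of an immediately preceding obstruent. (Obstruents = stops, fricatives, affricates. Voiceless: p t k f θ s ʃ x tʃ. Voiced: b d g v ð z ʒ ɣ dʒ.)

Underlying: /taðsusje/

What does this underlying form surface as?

/s/ after /ð/ (voiced) → [z]

[taðzusje]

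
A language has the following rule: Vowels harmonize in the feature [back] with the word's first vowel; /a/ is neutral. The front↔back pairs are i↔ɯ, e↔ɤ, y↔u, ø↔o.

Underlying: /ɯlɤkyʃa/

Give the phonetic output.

[ɯlɤkuʃa]

/y/ harmonizes with /ɯ/ ([+back]) → [u]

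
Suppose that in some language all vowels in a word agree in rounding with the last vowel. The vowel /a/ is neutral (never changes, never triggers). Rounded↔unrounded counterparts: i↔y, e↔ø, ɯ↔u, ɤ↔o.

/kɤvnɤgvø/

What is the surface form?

/ɤ/ harmonizes with /ø/ ([+round]) → [o]
/ɤ/ harmonizes with /ø/ ([+round]) → [o]

[kovnogvø]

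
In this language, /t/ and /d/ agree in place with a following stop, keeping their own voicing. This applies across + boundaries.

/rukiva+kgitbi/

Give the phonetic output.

/t/ before /b/ (labial) → [p]

[rukiva+kgipbi]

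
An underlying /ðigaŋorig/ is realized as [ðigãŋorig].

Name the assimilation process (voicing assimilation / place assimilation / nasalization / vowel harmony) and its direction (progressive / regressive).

/a/→[ã].
Each target copies a feature from the following segment, so the direction is regressive.

nasalization, regressive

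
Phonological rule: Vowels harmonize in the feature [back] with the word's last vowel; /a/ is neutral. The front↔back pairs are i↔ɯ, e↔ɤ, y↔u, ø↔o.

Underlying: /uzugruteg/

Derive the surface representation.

/u/ harmonizes with /e/ ([-back]) → [y]
/u/ harmonizes with /e/ ([-back]) → [y]
/u/ harmonizes with /e/ ([-back]) → [y]

[yzygryteg]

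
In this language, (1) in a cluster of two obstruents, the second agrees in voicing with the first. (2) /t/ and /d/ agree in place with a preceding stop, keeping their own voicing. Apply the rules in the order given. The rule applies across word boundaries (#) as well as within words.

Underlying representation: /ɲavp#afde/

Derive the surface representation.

Rule 1: /p/ after /v/ (voiced) → [b]
Rule 1: /d/ after /f/ (voiceless) → [t]
After rule 1: ɲavb#afte
Rule 2: no segment meets the rule's conditions; no change.

[ɲavb#afte]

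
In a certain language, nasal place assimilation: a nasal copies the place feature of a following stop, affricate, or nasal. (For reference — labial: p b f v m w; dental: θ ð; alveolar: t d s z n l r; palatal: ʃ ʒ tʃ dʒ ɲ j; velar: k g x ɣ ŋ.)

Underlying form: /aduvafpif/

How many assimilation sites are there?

0

No segment meets the rule's conditions.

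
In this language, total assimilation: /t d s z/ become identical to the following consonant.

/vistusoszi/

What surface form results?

[vittusozzi]

/s/ before /t/ → [t] (total assimilation)
/s/ before /z/ → [z] (total assimilation)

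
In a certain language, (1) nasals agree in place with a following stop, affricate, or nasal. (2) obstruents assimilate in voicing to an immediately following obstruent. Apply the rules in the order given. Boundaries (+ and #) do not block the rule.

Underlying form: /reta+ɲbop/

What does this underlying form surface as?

Rule 1: /ɲ/ before /b/ (labial) → [m]
After rule 1: reta+mbop
Rule 2: no segment meets the rule's conditions; no change.

[reta+mbop]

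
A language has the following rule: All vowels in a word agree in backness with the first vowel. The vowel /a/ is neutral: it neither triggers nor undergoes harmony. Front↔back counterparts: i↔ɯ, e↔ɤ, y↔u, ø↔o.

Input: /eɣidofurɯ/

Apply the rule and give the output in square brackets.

/o/ harmonizes with /e/ ([-back]) → [ø]
/u/ harmonizes with /e/ ([-back]) → [y]
/ɯ/ harmonizes with /e/ ([-back]) → [i]

[eɣidøfyri]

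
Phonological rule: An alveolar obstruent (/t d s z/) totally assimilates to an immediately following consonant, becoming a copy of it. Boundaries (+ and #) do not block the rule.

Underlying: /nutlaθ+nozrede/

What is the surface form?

[nullaθ+norrede]

/t/ before /l/ → [l] (total assimilation)
/z/ before /r/ → [r] (total assimilation)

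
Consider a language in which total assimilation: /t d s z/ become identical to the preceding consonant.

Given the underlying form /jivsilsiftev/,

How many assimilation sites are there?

3

/s/ after /v/ → [v] (total assimilation)
/s/ after /l/ → [l] (total assimilation)
/t/ after /f/ → [f] (total assimilation)
3 segments change.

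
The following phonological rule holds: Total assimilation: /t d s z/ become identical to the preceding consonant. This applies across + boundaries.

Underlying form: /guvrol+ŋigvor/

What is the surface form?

no segment meets the rule's conditions; no change.

[guvrol+ŋigvor]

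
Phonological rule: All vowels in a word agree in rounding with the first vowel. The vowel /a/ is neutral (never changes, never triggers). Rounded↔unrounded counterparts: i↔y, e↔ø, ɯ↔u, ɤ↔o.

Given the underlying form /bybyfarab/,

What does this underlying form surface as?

[bybyfarab]

no segment meets the rule's conditions; no change.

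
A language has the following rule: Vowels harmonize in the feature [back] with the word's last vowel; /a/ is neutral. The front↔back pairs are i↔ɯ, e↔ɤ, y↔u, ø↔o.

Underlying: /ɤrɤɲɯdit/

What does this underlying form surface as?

/ɤ/ harmonizes with /i/ ([-back]) → [e]
/ɤ/ harmonizes with /i/ ([-back]) → [e]
/ɯ/ harmonizes with /i/ ([-back]) → [i]

[ereɲidit]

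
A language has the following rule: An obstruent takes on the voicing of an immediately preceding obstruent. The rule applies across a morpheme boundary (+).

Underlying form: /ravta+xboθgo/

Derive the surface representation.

[ravda+xpoθko]

/t/ after /v/ (voiced) → [d]
/b/ after /x/ (voiceless) → [p]
/g/ after /θ/ (voiceless) → [k]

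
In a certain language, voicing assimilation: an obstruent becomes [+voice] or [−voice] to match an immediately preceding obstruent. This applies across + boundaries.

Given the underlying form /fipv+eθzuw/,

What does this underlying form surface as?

/v/ after /p/ (voiceless) → [f]
/z/ after /θ/ (voiceless) → [s]

[fipf+eθsuw]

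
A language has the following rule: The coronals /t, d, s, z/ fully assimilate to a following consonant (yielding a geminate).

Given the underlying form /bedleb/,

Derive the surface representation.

/d/ before /l/ → [l] (total assimilation)

[belleb]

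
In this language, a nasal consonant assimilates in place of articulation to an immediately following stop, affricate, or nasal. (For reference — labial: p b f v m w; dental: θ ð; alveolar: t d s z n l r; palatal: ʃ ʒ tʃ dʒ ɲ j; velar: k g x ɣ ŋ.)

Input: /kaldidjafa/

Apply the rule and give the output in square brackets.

[kaldidjafa]

no segment meets the rule's conditions; no change.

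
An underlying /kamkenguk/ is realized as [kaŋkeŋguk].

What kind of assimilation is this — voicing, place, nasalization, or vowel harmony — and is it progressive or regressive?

/m/→[ŋ] /n/→[ŋ].
Each target copies a feature from the following segment, so the direction is regressive.

place assimilation, regressive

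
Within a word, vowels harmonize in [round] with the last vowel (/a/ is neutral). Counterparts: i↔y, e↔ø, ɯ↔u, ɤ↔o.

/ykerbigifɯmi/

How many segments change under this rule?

/y/ harmonizes with /i/ ([-round]) → [i]
1 segment changes.

1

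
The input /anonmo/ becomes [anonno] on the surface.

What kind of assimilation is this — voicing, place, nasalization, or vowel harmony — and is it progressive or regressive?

/m/→[n].
Each target copies a feature from the preceding segment, so the direction is progressive.

place assimilation, progressive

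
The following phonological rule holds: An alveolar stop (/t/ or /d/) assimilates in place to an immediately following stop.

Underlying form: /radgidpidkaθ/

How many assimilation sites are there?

/d/ before /g/ (velar) → [g]
/d/ before /p/ (labial) → [b]
/d/ before /k/ (velar) → [g]
3 segments change.

3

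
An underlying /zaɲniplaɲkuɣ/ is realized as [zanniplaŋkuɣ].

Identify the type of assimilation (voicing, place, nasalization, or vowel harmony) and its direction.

/ɲ/→[n] /ɲ/→[ŋ].
Each target copies a feature from the following segment, so the direction is regressive.

place assimilation, regressive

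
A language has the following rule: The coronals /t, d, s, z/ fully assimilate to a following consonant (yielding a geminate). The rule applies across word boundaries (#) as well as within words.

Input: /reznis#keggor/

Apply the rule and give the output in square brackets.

/z/ before /n/ → [n] (total assimilation)
/s/ before /k/ → [k] (total assimilation)

[rennik#keggor]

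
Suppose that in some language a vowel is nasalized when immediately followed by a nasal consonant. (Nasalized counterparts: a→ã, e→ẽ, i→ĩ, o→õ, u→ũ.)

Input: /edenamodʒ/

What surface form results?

[edẽnãmodʒ]

/e/ before nasal /n/ → [ẽ]
/a/ before nasal /m/ → [ã]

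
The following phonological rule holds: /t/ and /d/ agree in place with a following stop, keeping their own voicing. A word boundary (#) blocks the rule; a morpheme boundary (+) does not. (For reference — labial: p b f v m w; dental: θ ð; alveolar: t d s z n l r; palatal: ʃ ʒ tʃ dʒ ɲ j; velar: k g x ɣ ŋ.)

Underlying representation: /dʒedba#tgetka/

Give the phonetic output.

/d/ before /b/ (labial) → [b]
/t/ before /g/ (velar) → [k]
/t/ before /k/ (velar) → [k]

[dʒebba#kgekka]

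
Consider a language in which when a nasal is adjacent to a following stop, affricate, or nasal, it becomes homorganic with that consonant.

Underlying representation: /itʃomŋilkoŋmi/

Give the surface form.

/m/ before /ŋ/ (velar) → [ŋ]
/ŋ/ before /m/ (labial) → [m]

[itʃoŋŋilkommi]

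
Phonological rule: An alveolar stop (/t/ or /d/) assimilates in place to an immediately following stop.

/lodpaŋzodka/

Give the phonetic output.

/d/ before /p/ (labial) → [b]
/d/ before /k/ (velar) → [g]

[lobpaŋzogka]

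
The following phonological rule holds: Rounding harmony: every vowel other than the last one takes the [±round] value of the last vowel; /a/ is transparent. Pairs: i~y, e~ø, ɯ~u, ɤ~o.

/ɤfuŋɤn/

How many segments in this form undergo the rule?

/u/ harmonizes with /ɤ/ ([-round]) → [ɯ]
1 segment changes.

1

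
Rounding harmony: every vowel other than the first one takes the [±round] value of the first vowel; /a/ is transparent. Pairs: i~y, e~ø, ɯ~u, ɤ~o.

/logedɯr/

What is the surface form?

[logødur]

/e/ harmonizes with /o/ ([+round]) → [ø]
/ɯ/ harmonizes with /o/ ([+round]) → [u]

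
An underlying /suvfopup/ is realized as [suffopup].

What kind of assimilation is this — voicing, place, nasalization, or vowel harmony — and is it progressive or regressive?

/v/→[f].
Each target copies a feature from the following segment, so the direction is regressive.

voicing assimilation, regressive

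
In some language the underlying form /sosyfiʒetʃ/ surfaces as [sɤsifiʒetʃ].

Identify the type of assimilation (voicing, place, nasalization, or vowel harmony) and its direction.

vowel harmony, regressive

/o/→[ɤ] /y/→[i].
Vowels agree with the last vowel, so the harmony is regressive.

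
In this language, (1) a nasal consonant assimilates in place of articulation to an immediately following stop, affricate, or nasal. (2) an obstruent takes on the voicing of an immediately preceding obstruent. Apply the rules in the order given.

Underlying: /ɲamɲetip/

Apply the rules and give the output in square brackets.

[ɲaɲɲetip]

Rule 1: /m/ before /ɲ/ (palatal) → [ɲ]
After rule 1: ɲaɲɲetip
Rule 2: no segment meets the rule's conditions; no change.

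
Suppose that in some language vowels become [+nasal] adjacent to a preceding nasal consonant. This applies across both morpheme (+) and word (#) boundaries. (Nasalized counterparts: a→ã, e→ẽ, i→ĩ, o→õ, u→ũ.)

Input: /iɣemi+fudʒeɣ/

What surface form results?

[iɣemĩ+fudʒeɣ]

/i/ after nasal /m/ → [ĩ]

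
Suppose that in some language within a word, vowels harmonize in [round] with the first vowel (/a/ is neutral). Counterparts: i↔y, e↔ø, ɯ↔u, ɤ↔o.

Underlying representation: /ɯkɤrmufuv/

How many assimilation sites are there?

2

/u/ harmonizes with /ɯ/ ([-round]) → [ɯ]
/u/ harmonizes with /ɯ/ ([-round]) → [ɯ]
2 segments change.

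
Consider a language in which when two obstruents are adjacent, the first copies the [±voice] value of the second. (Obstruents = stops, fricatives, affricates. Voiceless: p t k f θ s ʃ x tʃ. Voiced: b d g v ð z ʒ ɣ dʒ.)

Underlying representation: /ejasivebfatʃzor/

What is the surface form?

[ejasivepfadʒzor]

/b/ before /f/ (voiceless) → [p]
/tʃ/ before /z/ (voiced) → [dʒ]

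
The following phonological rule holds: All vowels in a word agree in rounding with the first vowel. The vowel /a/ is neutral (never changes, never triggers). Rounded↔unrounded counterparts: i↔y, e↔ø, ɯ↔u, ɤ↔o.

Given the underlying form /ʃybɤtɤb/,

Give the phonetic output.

[ʃybotob]

/ɤ/ harmonizes with /y/ ([+round]) → [o]
/ɤ/ harmonizes with /y/ ([+round]) → [o]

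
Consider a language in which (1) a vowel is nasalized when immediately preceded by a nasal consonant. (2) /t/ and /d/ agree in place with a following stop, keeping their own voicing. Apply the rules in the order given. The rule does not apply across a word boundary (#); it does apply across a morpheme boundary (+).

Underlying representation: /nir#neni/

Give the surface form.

[nĩr#nẽnĩ]

Rule 1: /i/ after nasal /n/ → [ĩ]
Rule 1: /e/ after nasal /n/ → [ẽ]
Rule 1: /i/ after nasal /n/ → [ĩ]
After rule 1: nĩr#nẽnĩ
Rule 2: no segment meets the rule's conditions; no change.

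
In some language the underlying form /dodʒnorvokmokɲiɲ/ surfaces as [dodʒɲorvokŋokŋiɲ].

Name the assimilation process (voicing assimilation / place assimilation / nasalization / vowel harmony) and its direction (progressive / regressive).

/n/→[ɲ] /m/→[ŋ] /ɲ/→[ŋ].
Each target copies a feature from the preceding segment, so the direction is progressive.

place assimilation, progressive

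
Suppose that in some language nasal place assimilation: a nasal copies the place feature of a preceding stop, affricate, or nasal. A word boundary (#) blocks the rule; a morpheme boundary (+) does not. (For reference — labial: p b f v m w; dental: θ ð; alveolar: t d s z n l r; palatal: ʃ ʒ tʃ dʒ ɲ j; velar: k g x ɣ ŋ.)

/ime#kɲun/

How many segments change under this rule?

/ɲ/ after /k/ (velar) → [ŋ]
1 segment changes.

1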